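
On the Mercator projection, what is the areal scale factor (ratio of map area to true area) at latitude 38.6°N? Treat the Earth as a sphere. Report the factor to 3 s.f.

For Mercator, h = k = sec φ (a conformal cylindrical projection has a single point scale, 1/cos φ).
Areal scale = k² = sec²φ = 1/cos²(38.6°) = 1/0.7815² = 1.637.

1.64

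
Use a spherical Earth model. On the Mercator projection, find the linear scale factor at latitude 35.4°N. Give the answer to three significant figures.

1.23

For Mercator, h = k = sec φ (a conformal cylindrical projection has a single point scale, 1/cos φ).
k = 1/cos 35.4° = 1/0.8151 = 1.227.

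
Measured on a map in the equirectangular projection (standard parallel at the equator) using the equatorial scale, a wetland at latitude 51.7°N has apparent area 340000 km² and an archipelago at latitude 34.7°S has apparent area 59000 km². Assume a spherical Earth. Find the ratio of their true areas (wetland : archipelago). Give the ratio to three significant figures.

Plate carrée has h = 1 and k = sec φ, giving areal scale sec φ; true area = (apparent area) · cos φ.
True area of wetland: 340000 × cos(51.7°) = 340000 × 0.6198 = 210700 km².
True area of archipelago: 59000 × cos(34.7°) = 59000 × 0.8221 = 48510 km².
Ratio = 210700 / 48510 ≈ 4.34.

4.34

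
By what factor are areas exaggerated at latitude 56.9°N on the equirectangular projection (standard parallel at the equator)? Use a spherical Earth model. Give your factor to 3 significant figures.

1.83

Plate carrée maps x = Rλ, y = Rφ. The meridian scale is h = 1 and the parallel scale is k = 1/cos φ = sec φ.
Areal scale = h·k = 1 × sec φ; at 56.9°, h = 1.000, k = 1.831, so h·k = 1.831.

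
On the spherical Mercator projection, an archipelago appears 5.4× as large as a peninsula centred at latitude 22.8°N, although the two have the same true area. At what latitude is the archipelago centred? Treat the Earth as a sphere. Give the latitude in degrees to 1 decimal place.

On Mercator, (apparent₁)/(apparent₂) = sec²φ₁ / sec²φ₂ when true areas are equal.
cos²φ₂ / cos²φ₁ = 5.4  ⇒  cos φ₁ = cos 22.8° / √5.4 = 0.9219/2.324 = 0.3967.
φ₁ = arccos(0.3967) ≈ 66.6°.

66.6°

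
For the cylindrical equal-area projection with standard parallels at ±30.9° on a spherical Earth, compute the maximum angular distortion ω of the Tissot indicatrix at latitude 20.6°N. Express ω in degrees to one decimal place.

10.0°

A cylindrical equal-area projection with standard parallel φ₀ has meridian scale h = cos φ / cos φ₀ and parallel scale k = cos φ₀ / cos φ (so areas are preserved, h·k = 1).
At 20.6°: h = 1.091, k = 0.9167; principal scales a = 1.091, b = 0.9167.
sin(ω/2) = (a − b)/(a + b) = 0.1742/2.008 = 0.08678, so ω = 2 arcsin(0.08678) ≈ 10.0°.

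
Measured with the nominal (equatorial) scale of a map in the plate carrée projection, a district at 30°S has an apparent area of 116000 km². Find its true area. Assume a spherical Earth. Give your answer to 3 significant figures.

100000 km²

Plate carrée maps x = Rλ, y = Rφ. The meridian scale is h = 1 and the parallel scale is k = 1/cos φ = sec φ.
Areal scale = h·k = 1 × sec φ; at 30°, h = 1.000, k = 1.155, so h·k = 1.155.
True area = apparent / (areal scale) = 116000 / 1.155 ≈ 100000 km².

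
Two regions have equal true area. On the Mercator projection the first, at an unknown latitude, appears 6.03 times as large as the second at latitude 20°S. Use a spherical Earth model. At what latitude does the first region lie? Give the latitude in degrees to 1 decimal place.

67.5°

For equal true areas on Mercator, apparent areas scale as sec²φ, so the ratio is cos²φ₂ / cos²φ₁.
cos²φ₂ / cos²φ₁ = 6.03  ⇒  cos φ₁ = cos 20° / √6.03 = 0.9397/2.456 = 0.3827.
φ₁ = arccos(0.3827) ≈ 67.5°.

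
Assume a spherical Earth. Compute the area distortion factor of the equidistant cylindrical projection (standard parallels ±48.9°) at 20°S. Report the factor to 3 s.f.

With standard parallel φ₀ = 48.9°, the equirectangular projection gives x = Rλ cos φ₀, y = Rφ, so h = 1 and k = cos 48.9° / cos φ.
Areal scale = h·k = 1 × cos φ₀ / cos φ; at 20°, h = 1.000, k = 0.6996, so h·k = 0.6996.

0.700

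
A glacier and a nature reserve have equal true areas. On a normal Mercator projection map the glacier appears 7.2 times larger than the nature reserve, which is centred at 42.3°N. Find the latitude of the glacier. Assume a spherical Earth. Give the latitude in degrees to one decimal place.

74.0°

On Mercator, (apparent₁)/(apparent₂) = sec²φ₁ / sec²φ₂ when true areas are equal.
cos²φ₂ / cos²φ₁ = 7.2  ⇒  cos φ₁ = cos 42.3° / √7.2 = 0.7396/2.683 = 0.2756.
φ₁ = arccos(0.2756) ≈ 74.0°.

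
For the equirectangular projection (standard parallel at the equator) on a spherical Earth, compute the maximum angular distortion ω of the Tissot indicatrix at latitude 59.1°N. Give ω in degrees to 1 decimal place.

37.5°

For the equirectangular projection with φ₀ = 0 (plate carrée), h = 1 along meridians and k = sec φ along parallels.
At 59.1°: h = 1.000, k = 1.947; principal scales a = 1.947, b = 1.000.
sin(ω/2) = (a − b)/(a + b) = 0.9473/2.947 = 0.3214, so ω = 2 arcsin(0.3214) ≈ 37.5°.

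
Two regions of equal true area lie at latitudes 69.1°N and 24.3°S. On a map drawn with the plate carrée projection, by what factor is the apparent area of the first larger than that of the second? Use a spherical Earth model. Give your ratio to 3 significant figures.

2.55

In the plate carrée (x = Rλ, y = Rφ), meridians are true-scale (h = 1) and parallels are stretched by k = sec φ.
Areal scale at 69.1°: h·k = 1.000 × 2.803 = 2.803.
Areal scale at 24.3°: h·k = 1.000 × 1.097 = 1.097.
Ratio = 2.803/1.097 ≈ 2.55.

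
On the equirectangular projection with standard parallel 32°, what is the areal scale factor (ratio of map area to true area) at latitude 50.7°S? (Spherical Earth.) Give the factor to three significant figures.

1.34

In the equirectangular projection with standard parallel φ₀ = 32° (x = Rλ cos φ₀, y = Rφ), meridians are true-scale (h = 1) and the parallel scale is k = cos φ₀ / cos φ.
Areal scale = h·k = 1 × cos φ₀ / cos φ; at 50.7°, h = 1.000, k = 1.339, so h·k = 1.339.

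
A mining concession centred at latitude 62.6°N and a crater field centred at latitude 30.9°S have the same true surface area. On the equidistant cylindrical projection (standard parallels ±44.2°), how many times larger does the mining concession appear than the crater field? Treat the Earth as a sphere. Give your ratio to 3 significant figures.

In the equirectangular projection with standard parallel φ₀ = 44.2° (x = Rλ cos φ₀, y = Rφ), meridians are true-scale (h = 1) and the parallel scale is k = cos φ₀ / cos φ.
Areal scale at 62.6°: h·k = 1.000 × 1.558 = 1.558.
Areal scale at 30.9°: h·k = 1.000 × 0.8355 = 0.8355.
Ratio = 1.558/0.8355 ≈ 1.86.

1.86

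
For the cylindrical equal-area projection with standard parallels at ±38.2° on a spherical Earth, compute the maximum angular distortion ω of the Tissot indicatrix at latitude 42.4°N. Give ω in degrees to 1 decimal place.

Cylindrical equal-area (φ₀ = 38.2°): h = cos φ / cos 38.2° along meridians, k = cos 38.2° / cos φ along parallels; h·k = 1.
At 42.4°: h = 0.9397, k = 1.064; principal scales a = 1.064, b = 0.9397.
sin(ω/2) = (a − b)/(a + b) = 0.1245/2.004 = 0.06213, so ω = 2 arcsin(0.06213) ≈ 7.1°.

7.1°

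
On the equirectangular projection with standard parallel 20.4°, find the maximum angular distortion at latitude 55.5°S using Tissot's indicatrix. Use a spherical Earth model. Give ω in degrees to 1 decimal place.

28.6°

With standard parallel φ₀ = 20.4°, the equirectangular projection gives x = Rλ cos φ₀, y = Rφ, so h = 1 and k = cos 20.4° / cos φ.
At 55.5°: h = 1.000, k = 1.655; principal scales a = 1.655, b = 1.000.
sin(ω/2) = (a − b)/(a + b) = 0.6548/2.655 = 0.2466, so ω = 2 arcsin(0.2466) ≈ 28.6°.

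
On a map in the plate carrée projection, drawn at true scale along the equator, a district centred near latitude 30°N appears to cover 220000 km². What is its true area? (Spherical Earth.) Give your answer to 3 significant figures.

191000 km²

For the equirectangular projection with φ₀ = 0 (plate carrée), h = 1 along meridians and k = sec φ along parallels.
Areal scale = h·k = 1 × sec φ; at 30°, h = 1.000, k = 1.155, so h·k = 1.155.
True area = apparent / (areal scale) = 220000 / 1.155 ≈ 191000 km².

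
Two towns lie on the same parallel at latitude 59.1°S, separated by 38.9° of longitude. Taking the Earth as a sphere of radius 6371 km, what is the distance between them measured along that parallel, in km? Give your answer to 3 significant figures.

2220 km

Arc length along a parallel = R cos φ · Δλ (with Δλ in radians).
= 6371 × cos 59.1° × (38.9° × π/180) = 6371 × 0.5135 × 0.6789 ≈ 2220 km.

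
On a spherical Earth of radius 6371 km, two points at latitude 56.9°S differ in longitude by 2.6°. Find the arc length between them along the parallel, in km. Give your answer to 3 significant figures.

158 km

Arc length along a parallel = R cos φ · Δλ (with Δλ in radians).
= 6371 × cos 56.9° × (2.6° × π/180) = 6371 × 0.5461 × 0.04538 ≈ 158 km.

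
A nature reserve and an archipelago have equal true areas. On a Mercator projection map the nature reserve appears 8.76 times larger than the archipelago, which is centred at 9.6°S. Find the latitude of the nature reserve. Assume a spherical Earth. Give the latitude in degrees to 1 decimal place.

70.5°

On Mercator, (apparent₁)/(apparent₂) = sec²φ₁ / sec²φ₂ when true areas are equal.
cos²φ₂ / cos²φ₁ = 8.76  ⇒  cos φ₁ = cos 9.6° / √8.76 = 0.9860/2.960 = 0.3331.
φ₁ = arccos(0.3331) ≈ 70.5°.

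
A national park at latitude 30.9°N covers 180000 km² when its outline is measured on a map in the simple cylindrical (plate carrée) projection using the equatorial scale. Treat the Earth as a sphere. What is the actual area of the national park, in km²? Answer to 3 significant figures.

154000 km²

Plate carrée maps x = Rλ, y = Rφ. The meridian scale is h = 1 and the parallel scale is k = 1/cos φ = sec φ.
Areal scale = h·k = 1 × sec φ; at 30.9°, h = 1.000, k = 1.165, so h·k = 1.165.
True area = apparent / (areal scale) = 180000 / 1.165 ≈ 154000 km².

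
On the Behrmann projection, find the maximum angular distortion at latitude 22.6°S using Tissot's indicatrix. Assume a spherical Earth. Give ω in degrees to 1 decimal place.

7.3°

Behrmann is a cylindrical equal-area projection with standard parallels at ±30°. Cylindrical equal-area (φ₀ = 30°): h = cos φ / cos 30° along meridians, k = cos 30° / cos φ along parallels; h·k = 1.
At 22.6°: h = 1.066, k = 0.9381; principal scales a = 1.066, b = 0.9381.
sin(ω/2) = (a − b)/(a + b) = 0.1280/2.004 = 0.06386, so ω = 2 arcsin(0.06386) ≈ 7.3°.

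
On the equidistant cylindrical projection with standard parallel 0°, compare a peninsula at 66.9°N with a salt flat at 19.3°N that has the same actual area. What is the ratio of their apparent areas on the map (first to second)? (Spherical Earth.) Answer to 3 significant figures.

2.41

Plate carrée maps x = Rλ, y = Rφ. The meridian scale is h = 1 and the parallel scale is k = 1/cos φ = sec φ.
Areal scale at 66.9°: h·k = 1.000 × 2.549 = 2.549.
Areal scale at 19.3°: h·k = 1.000 × 1.060 = 1.060.
Ratio = 2.549/1.060 ≈ 2.41.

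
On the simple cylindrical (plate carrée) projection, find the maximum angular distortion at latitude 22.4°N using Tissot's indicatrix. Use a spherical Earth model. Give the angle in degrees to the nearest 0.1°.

4.5°

For the equirectangular projection with φ₀ = 0 (plate carrée), h = 1 along meridians and k = sec φ along parallels.
At 22.4°: h = 1.000, k = 1.082; principal scales a = 1.082, b = 1.000.
sin(ω/2) = (a − b)/(a + b) = 0.08161/2.082 = 0.03921, so ω = 2 arcsin(0.03921) ≈ 4.5°.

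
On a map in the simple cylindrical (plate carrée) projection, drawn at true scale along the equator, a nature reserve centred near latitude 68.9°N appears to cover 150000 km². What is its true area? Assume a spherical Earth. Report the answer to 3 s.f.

54000 km²

For the equirectangular projection with φ₀ = 0 (plate carrée), h = 1 along meridians and k = sec φ along parallels.
Areal scale = h·k = 1 × sec φ; at 68.9°, h = 1.000, k = 2.778, so h·k = 2.778.
True area = apparent / (areal scale) = 150000 / 2.778 ≈ 54000 km².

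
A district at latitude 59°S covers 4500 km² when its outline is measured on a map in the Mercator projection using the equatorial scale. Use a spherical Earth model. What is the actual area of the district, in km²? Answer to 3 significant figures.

For Mercator, h = k = sec φ (a conformal cylindrical projection has a single point scale, 1/cos φ).
Areal scale = k² = sec²φ = 1/cos²(59°) = 1/0.5150² = 3.770.
True area = apparent / (areal scale) = 4500 / 3.770 ≈ 1190 km².

1190 km²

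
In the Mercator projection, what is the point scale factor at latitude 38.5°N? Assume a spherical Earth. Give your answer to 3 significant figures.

1.28

The Mercator projection is conformal; its linear scale factor is the same in every direction and equals sec φ = 1/cos φ.
k = 1/cos 38.5° = 1/0.7826 = 1.278.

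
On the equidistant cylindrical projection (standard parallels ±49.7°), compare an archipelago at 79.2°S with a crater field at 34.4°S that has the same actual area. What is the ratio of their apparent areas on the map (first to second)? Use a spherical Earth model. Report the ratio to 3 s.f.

4.40

With standard parallel φ₀ = 49.7°, the equirectangular projection gives x = Rλ cos φ₀, y = Rφ, so h = 1 and k = cos 49.7° / cos φ.
Areal scale at 79.2°: h·k = 1.000 × 3.452 = 3.452.
Areal scale at 34.4°: h·k = 1.000 × 0.7839 = 0.7839.
Ratio = 3.452/0.7839 ≈ 4.40.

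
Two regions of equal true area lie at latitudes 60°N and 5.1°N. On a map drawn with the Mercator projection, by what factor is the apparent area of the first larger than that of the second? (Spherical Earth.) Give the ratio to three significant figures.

Mercator areal scale is sec²φ.
At 60°: sec²(60°) = 1/0.5000² = 4.000.
At 5.1°: sec²(5.1°) = 1/0.9960² = 1.008.
Ratio = 4.000/1.008 = cos²(5.1°)/cos²(60°) ≈ 3.97.

3.97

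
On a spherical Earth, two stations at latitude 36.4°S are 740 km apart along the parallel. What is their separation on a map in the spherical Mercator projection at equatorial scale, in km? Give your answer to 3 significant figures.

The Mercator projection is conformal; its linear scale factor is the same in every direction and equals sec φ = 1/cos φ.
Along the parallel, k = sec 36.4° = 1/0.8049 = 1.242.
Map distance = 740 × 1.242 ≈ 919 km.

919 km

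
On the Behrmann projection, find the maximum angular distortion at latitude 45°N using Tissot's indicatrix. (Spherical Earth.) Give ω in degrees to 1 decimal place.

23.1°

The Behrmann projection is cylindrical equal-area with φ₀ = 30°. For cylindrical equal-area with standard parallel φ₀, h = cos φ / cos φ₀ and k = cos φ₀ / cos φ, so h·k = 1.
At 45°: h = 0.8165, k = 1.225; principal scales a = 1.225, b = 0.8165.
sin(ω/2) = (a − b)/(a + b) = 0.4082/2.041 = 0.2000, so ω = 2 arcsin(0.2000) ≈ 23.1°.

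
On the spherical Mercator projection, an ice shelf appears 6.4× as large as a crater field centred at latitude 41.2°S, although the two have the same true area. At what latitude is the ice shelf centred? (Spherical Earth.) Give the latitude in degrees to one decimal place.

For equal true areas on Mercator, apparent areas scale as sec²φ, so the ratio is cos²φ₂ / cos²φ₁.
cos²φ₂ / cos²φ₁ = 6.4  ⇒  cos φ₁ = cos 41.2° / √6.4 = 0.7524/2.530 = 0.2974.
φ₁ = arccos(0.2974) ≈ 72.7°.

72.7°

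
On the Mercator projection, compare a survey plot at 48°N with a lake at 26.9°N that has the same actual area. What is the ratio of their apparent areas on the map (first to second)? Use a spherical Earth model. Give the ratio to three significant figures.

1.78

Mercator areal scale is sec²φ.
At 48°: sec²(48°) = 1/0.6691² = 2.233.
At 26.9°: sec²(26.9°) = 1/0.8918² = 1.257.
Ratio = 2.233/1.257 = cos²(26.9°)/cos²(48°) ≈ 1.78.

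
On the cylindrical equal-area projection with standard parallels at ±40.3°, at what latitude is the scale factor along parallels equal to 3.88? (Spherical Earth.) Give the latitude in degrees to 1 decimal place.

78.7°

A cylindrical equal-area projection with standard parallel φ₀ has meridian scale h = cos φ / cos φ₀ and parallel scale k = cos φ₀ / cos φ (so areas are preserved, h·k = 1).
k = cos φ₀ / cos φ = 3.88  ⇒  cos φ = cos 40.3° / 3.88 = 0.1966.
φ = arccos(0.1966) ≈ 78.7°.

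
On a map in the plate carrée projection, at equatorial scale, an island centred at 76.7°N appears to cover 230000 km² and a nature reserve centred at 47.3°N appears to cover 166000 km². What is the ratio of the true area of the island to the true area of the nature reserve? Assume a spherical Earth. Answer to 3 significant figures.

0.470

On the plate carrée, areal scale = h·k = 1 × sec φ, so true area = apparent × cos φ.
True area of island: 230000 × cos(76.7°) = 230000 × 0.2300 = 52910 km².
True area of nature reserve: 166000 × cos(47.3°) = 166000 × 0.6782 = 112600 km².
Ratio = 52910 / 112600 ≈ 0.470.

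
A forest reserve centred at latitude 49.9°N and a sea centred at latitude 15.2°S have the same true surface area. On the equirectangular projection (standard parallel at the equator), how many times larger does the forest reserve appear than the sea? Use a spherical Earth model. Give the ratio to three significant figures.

In the plate carrée (x = Rλ, y = Rφ), meridians are true-scale (h = 1) and parallels are stretched by k = sec φ.
Areal scale at 49.9°: h·k = 1.000 × 1.552 = 1.552.
Areal scale at 15.2°: h·k = 1.000 × 1.036 = 1.036.
Ratio = 1.552/1.036 ≈ 1.50.

1.50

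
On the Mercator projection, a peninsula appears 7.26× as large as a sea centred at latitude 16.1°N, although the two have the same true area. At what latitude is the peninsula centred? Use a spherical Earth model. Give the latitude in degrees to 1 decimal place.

69.1°

On Mercator, (apparent₁)/(apparent₂) = sec²φ₁ / sec²φ₂ when true areas are equal.
cos²φ₂ / cos²φ₁ = 7.26  ⇒  cos φ₁ = cos 16.1° / √7.26 = 0.9608/2.694 = 0.3566.
φ₁ = arccos(0.3566) ≈ 69.1°.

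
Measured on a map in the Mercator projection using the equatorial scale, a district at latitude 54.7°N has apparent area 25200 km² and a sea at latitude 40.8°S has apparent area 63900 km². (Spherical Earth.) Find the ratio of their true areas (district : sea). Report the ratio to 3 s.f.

0.230

Mercator's areal exaggeration is sec²φ; hence true area = (apparent area) · cos²φ.
True area of district: 25200 × cos²(54.7°) = 25200 × 0.3339 = 8415 km².
True area of sea: 63900 × cos²(40.8°) = 63900 × 0.5730 = 36620 km².
Ratio = 8415 / 36620 ≈ 0.230.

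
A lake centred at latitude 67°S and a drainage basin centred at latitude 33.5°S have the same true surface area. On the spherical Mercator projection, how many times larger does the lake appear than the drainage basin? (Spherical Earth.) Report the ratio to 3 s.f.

On Mercator, area is exaggerated by sec²φ = 1/cos²φ.
At 67°: sec²(67°) = 1/0.3907² = 6.550.
At 33.5°: sec²(33.5°) = 1/0.8339² = 1.438.
Ratio = 6.550/1.438 = cos²(33.5°)/cos²(67°) ≈ 4.55.

4.55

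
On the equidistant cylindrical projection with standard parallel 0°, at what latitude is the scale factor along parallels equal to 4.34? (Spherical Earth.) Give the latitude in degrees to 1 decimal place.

Plate carrée: h = 1, k = sec φ along parallels.
sec φ = 4.34  ⇒  cos φ = 0.2304  ⇒  φ ≈ 76.7°.

76.7°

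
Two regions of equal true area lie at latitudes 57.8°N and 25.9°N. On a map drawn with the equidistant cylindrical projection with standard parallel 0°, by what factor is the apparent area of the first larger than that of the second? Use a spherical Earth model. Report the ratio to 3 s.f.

1.69

In the plate carrée (x = Rλ, y = Rφ), meridians are true-scale (h = 1) and parallels are stretched by k = sec φ.
Areal scale at 57.8°: h·k = 1.000 × 1.877 = 1.877.
Areal scale at 25.9°: h·k = 1.000 × 1.112 = 1.112.
Ratio = 1.877/1.112 ≈ 1.69.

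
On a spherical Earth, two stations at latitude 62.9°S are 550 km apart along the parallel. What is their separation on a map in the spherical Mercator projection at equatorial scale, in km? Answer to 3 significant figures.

Mercator is conformal, so the point scale is isotropic: h = k = sec φ = 1/cos φ.
Along the parallel, k = sec 62.9° = 1/0.4555 = 2.195.
Map distance = 550 × 2.195 ≈ 1210 km.

1210 km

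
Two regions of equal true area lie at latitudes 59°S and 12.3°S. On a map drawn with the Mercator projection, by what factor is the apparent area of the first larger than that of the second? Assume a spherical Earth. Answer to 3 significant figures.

3.60

Mercator areal scale is sec²φ.
At 59°: sec²(59°) = 1/0.5150² = 3.770.
At 12.3°: sec²(12.3°) = 1/0.9770² = 1.048.
Ratio = 3.770/1.048 = cos²(12.3°)/cos²(59°) ≈ 3.60.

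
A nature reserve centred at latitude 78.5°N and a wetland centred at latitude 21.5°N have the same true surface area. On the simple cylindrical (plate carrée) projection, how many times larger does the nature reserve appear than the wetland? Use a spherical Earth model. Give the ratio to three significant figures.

4.67

Plate carrée maps x = Rλ, y = Rφ. The meridian scale is h = 1 and the parallel scale is k = 1/cos φ = sec φ.
Areal scale at 78.5°: h·k = 1.000 × 5.016 = 5.016.
Areal scale at 21.5°: h·k = 1.000 × 1.075 = 1.075.
Ratio = 5.016/1.075 ≈ 4.67.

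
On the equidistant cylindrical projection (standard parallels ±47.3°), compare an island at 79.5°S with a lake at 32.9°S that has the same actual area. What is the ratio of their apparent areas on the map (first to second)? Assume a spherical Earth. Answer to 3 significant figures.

With standard parallel φ₀ = 47.3°, the equirectangular projection gives x = Rλ cos φ₀, y = Rφ, so h = 1 and k = cos 47.3° / cos φ.
Areal scale at 79.5°: h·k = 1.000 × 3.721 = 3.721.
Areal scale at 32.9°: h·k = 1.000 × 0.8077 = 0.8077.
Ratio = 3.721/0.8077 ≈ 4.61.

4.61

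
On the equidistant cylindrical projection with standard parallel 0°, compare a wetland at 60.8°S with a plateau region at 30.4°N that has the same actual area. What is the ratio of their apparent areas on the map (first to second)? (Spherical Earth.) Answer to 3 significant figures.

1.77

In the plate carrée (x = Rλ, y = Rφ), meridians are true-scale (h = 1) and parallels are stretched by k = sec φ.
Areal scale at 60.8°: h·k = 1.000 × 2.050 = 2.050.
Areal scale at 30.4°: h·k = 1.000 × 1.159 = 1.159.
Ratio = 2.050/1.159 ≈ 1.77.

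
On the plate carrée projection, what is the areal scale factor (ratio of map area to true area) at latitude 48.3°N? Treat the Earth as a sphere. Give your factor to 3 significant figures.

1.50

For the equirectangular projection with φ₀ = 0 (plate carrée), h = 1 along meridians and k = sec φ along parallels.
Areal scale = h·k = 1 × sec φ; at 48.3°, h = 1.000, k = 1.503, so h·k = 1.503.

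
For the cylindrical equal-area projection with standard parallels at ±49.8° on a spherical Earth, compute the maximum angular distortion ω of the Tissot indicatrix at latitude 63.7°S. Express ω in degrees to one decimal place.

A cylindrical equal-area projection with standard parallel φ₀ has meridian scale h = cos φ / cos φ₀ and parallel scale k = cos φ₀ / cos φ (so areas are preserved, h·k = 1).
At 63.7°: h = 0.6864, k = 1.457; principal scales a = 1.457, b = 0.6864.
sin(ω/2) = (a − b)/(a + b) = 0.7703/2.143 = 0.3594, so ω = 2 arcsin(0.3594) ≈ 42.1°.

42.1°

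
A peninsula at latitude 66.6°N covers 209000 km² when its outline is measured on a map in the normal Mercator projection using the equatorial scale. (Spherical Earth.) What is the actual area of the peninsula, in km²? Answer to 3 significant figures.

33000 km²

The Mercator projection is conformal; its linear scale factor is the same in every direction and equals sec φ = 1/cos φ.
Areal scale = k² = sec²φ = 1/cos²(66.6°) = 1/0.3971² = 6.340.
True area = apparent / (areal scale) = 209000 / 6.340 ≈ 33000 km².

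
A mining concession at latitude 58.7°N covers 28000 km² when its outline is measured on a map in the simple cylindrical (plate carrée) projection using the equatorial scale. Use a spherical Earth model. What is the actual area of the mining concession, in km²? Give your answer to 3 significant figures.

14500 km²

Plate carrée maps x = Rλ, y = Rφ. The meridian scale is h = 1 and the parallel scale is k = 1/cos φ = sec φ.
Areal scale = h·k = 1 × sec φ; at 58.7°, h = 1.000, k = 1.925, so h·k = 1.925.
True area = apparent / (areal scale) = 28000 / 1.925 ≈ 14500 km².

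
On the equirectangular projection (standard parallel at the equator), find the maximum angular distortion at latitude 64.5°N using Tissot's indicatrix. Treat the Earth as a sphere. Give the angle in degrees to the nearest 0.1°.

46.9°

In the plate carrée (x = Rλ, y = Rφ), meridians are true-scale (h = 1) and parallels are stretched by k = sec φ.
At 64.5°: h = 1.000, k = 2.323; principal scales a = 2.323, b = 1.000.
sin(ω/2) = (a − b)/(a + b) = 1.323/3.323 = 0.3981, so ω = 2 arcsin(0.3981) ≈ 46.9°.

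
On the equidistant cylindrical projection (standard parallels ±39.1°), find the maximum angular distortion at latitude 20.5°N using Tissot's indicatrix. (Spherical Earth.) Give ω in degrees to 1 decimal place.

10.8°

In the equirectangular projection with standard parallel φ₀ = 39.1° (x = Rλ cos φ₀, y = Rφ), meridians are true-scale (h = 1) and the parallel scale is k = cos φ₀ / cos φ.
At 20.5°: h = 1.000, k = 0.8285; principal scales a = 1.000, b = 0.8285.
sin(ω/2) = (a − b)/(a + b) = 0.1715/1.829 = 0.09378, so ω = 2 arcsin(0.09378) ≈ 10.8°.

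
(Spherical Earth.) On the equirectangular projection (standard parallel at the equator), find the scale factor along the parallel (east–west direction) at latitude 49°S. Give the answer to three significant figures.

1.52

For the equirectangular projection with φ₀ = 0 (plate carrée), h = 1 along meridians and k = sec φ along parallels.
k = 1/cos 49° = 1/0.6561 = 1.524.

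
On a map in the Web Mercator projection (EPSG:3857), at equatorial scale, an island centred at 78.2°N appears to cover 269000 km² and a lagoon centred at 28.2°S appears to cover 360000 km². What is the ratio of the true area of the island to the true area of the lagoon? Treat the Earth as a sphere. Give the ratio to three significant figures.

0.0402

On Mercator the areal scale is sec²φ, so true area = apparent × cos²φ.
True area of island: 269000 × cos²(78.2°) = 269000 × 0.04182 = 11250 km².
True area of lagoon: 360000 × cos²(28.2°) = 360000 × 0.7767 = 279600 km².
Ratio = 11250 / 279600 ≈ 0.0402.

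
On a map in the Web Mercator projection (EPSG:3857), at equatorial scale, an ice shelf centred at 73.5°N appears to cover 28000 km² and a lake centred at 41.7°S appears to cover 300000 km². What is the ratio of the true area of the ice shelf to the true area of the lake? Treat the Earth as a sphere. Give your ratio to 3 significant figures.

0.0135

Since Mercator area scale is 1/cos²φ, the true area equals the apparent area multiplied by cos²φ.
True area of ice shelf: 28000 × cos²(73.5°) = 28000 × 0.08066 = 2259 km².
True area of lake: 300000 × cos²(41.7°) = 300000 × 0.5575 = 167200 km².
Ratio = 2259 / 167200 ≈ 0.0135.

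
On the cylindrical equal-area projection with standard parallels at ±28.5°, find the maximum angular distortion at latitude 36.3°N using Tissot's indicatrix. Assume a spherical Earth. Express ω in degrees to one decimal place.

9.9°

For cylindrical equal-area with standard parallel φ₀, h = cos φ / cos φ₀ and k = cos φ₀ / cos φ, so h·k = 1.
At 36.3°: h = 0.9171, k = 1.090; principal scales a = 1.090, b = 0.9171.
sin(ω/2) = (a − b)/(a + b) = 0.1734/2.008 = 0.08637, so ω = 2 arcsin(0.08637) ≈ 9.9°.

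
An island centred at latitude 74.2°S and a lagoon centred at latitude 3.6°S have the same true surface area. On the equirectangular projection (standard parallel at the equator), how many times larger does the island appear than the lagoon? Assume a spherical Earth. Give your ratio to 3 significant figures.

3.67

In the plate carrée (x = Rλ, y = Rφ), meridians are true-scale (h = 1) and parallels are stretched by k = sec φ.
Areal scale at 74.2°: h·k = 1.000 × 3.673 = 3.673.
Areal scale at 3.6°: h·k = 1.000 × 1.002 = 1.002.
Ratio = 3.673/1.002 ≈ 3.67.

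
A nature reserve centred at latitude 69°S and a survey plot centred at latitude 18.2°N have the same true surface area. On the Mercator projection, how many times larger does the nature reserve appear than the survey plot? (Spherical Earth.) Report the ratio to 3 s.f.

7.03

On Mercator, area is exaggerated by sec²φ = 1/cos²φ.
At 69°: sec²(69°) = 1/0.3584² = 7.786.
At 18.2°: sec²(18.2°) = 1/0.9500² = 1.108.
Ratio = 7.786/1.108 = cos²(18.2°)/cos²(69°) ≈ 7.03.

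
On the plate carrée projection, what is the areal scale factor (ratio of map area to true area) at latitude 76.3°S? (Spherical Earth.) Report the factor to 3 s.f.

Plate carrée maps x = Rλ, y = Rφ. The meridian scale is h = 1 and the parallel scale is k = 1/cos φ = sec φ.
Areal scale = h·k = 1 × sec φ; at 76.3°, h = 1.000, k = 4.222, so h·k = 4.222.

4.22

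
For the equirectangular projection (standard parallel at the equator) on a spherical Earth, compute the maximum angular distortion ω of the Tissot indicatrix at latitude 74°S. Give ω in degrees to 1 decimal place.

Plate carrée maps x = Rλ, y = Rφ. The meridian scale is h = 1 and the parallel scale is k = 1/cos φ = sec φ.
At 74°: h = 1.000, k = 3.628; principal scales a = 3.628, b = 1.000.
sin(ω/2) = (a − b)/(a + b) = 2.628/4.628 = 0.5678, so ω = 2 arcsin(0.5678) ≈ 69.2°.

69.2°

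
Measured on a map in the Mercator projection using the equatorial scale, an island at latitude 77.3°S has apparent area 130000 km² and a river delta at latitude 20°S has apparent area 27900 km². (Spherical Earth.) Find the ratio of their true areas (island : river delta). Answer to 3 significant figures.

Mercator's areal exaggeration is sec²φ; hence true area = (apparent area) · cos²φ.
True area of island: 130000 × cos²(77.3°) = 130000 × 0.04833 = 6283 km².
True area of river delta: 27900 × cos²(20°) = 27900 × 0.8830 = 24640 km².
Ratio = 6283 / 24640 ≈ 0.255.

0.255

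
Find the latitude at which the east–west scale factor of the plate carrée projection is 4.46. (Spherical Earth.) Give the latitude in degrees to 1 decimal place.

77.0°

Plate carrée: h = 1, k = sec φ along parallels.
sec φ = 4.46  ⇒  cos φ = 0.2242  ⇒  φ ≈ 77.0°.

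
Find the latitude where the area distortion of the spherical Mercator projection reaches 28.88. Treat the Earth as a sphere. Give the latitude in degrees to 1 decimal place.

79.3°

Mercator areal scale is sec²φ.
sec²φ = 28.88  ⇒  cos²φ = 0.03463  ⇒  cos φ = 0.1861.
φ = arccos(0.1861) ≈ 79.3°.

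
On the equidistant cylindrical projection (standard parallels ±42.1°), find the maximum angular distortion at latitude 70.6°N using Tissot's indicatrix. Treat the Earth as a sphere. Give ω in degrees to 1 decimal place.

44.9°

The equidistant cylindrical projection with φ₀ = 42.1° has h = 1 (meridians true) and k = cos φ₀ / cos φ along parallels.
At 70.6°: h = 1.000, k = 2.234; principal scales a = 2.234, b = 1.000.
sin(ω/2) = (a − b)/(a + b) = 1.234/3.234 = 0.3815, so ω = 2 arcsin(0.3815) ≈ 44.9°.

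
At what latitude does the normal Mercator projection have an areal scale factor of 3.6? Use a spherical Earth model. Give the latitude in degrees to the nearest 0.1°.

58.2°

Mercator areal scale is sec²φ.
sec²φ = 3.6  ⇒  cos²φ = 0.2778  ⇒  cos φ = 0.5270.
φ = arccos(0.5270) ≈ 58.2°.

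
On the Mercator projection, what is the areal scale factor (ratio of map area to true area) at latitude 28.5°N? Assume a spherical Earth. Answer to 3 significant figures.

1.29

For Mercator, h = k = sec φ (a conformal cylindrical projection has a single point scale, 1/cos φ).
Areal scale = k² = sec²φ = 1/cos²(28.5°) = 1/0.8788² = 1.295.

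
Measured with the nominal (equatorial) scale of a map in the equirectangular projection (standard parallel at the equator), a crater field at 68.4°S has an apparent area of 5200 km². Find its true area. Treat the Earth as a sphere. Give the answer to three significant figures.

1910 km²

In the plate carrée (x = Rλ, y = Rφ), meridians are true-scale (h = 1) and parallels are stretched by k = sec φ.
Areal scale = h·k = 1 × sec φ; at 68.4°, h = 1.000, k = 2.716, so h·k = 2.716.
True area = apparent / (areal scale) = 5200 / 2.716 ≈ 1910 km².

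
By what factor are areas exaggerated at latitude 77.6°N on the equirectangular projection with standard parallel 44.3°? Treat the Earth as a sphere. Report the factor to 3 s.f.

3.33

The equidistant cylindrical projection with φ₀ = 44.3° has h = 1 (meridians true) and k = cos φ₀ / cos φ along parallels.
Areal scale = h·k = 1 × cos φ₀ / cos φ; at 77.6°, h = 1.000, k = 3.333, so h·k = 3.333.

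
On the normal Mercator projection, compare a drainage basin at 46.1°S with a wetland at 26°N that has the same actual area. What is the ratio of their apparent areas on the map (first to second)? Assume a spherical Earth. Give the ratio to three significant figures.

On Mercator, area is exaggerated by sec²φ = 1/cos²φ.
At 46.1°: sec²(46.1°) = 1/0.6934² = 2.080.
At 26°: sec²(26°) = 1/0.8988² = 1.238.
Ratio = 2.080/1.238 = cos²(26°)/cos²(46.1°) ≈ 1.68.

1.68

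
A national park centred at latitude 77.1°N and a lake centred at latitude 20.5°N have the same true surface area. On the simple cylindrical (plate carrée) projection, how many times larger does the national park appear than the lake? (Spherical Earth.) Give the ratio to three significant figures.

4.20

In the plate carrée (x = Rλ, y = Rφ), meridians are true-scale (h = 1) and parallels are stretched by k = sec φ.
Areal scale at 77.1°: h·k = 1.000 × 4.479 = 4.479.
Areal scale at 20.5°: h·k = 1.000 × 1.068 = 1.068.
Ratio = 4.479/1.068 ≈ 4.20.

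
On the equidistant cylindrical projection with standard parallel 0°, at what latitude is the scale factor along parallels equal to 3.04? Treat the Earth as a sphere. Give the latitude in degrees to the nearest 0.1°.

70.8°

Plate carrée: h = 1, k = sec φ along parallels.
sec φ = 3.04  ⇒  cos φ = 0.3289  ⇒  φ ≈ 70.8°.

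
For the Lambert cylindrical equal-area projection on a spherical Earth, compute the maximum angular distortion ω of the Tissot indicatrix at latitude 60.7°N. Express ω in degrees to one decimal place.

The Lambert cylindrical equal-area projection is the cylindrical equal-area projection with its standard parallel at the equator (φ₀ = 0). For cylindrical equal-area with standard parallel φ₀, h = cos φ / cos φ₀ and k = cos φ₀ / cos φ, so h·k = 1.
At 60.7°: h = 0.4894, k = 2.043; principal scales a = 2.043, b = 0.4894.
sin(ω/2) = (a − b)/(a + b) = 1.554/2.533 = 0.6136, so ω = 2 arcsin(0.6136) ≈ 75.7°.

75.7°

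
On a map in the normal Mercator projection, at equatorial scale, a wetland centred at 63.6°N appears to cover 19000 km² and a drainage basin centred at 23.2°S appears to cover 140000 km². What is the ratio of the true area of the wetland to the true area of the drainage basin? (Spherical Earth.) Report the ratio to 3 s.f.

On Mercator the areal scale is sec²φ, so true area = apparent × cos²φ.
True area of wetland: 19000 × cos²(63.6°) = 19000 × 0.1977 = 3756 km².
True area of drainage basin: 140000 × cos²(23.2°) = 140000 × 0.8448 = 118300 km².
Ratio = 3756 / 118300 ≈ 0.0318.

0.0318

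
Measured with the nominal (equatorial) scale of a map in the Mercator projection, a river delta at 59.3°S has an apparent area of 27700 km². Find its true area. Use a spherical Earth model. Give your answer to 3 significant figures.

7220 km²

For Mercator, h = k = sec φ (a conformal cylindrical projection has a single point scale, 1/cos φ).
Areal scale = k² = sec²φ = 1/cos²(59.3°) = 1/0.5105² = 3.837.
True area = apparent / (areal scale) = 27700 / 3.837 ≈ 7220 km².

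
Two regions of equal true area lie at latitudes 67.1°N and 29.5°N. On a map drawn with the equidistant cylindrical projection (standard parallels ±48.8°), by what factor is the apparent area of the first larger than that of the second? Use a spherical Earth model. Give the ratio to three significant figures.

2.24

The equidistant cylindrical projection with φ₀ = 48.8° has h = 1 (meridians true) and k = cos φ₀ / cos φ along parallels.
Areal scale at 67.1°: h·k = 1.000 × 1.693 = 1.693.
Areal scale at 29.5°: h·k = 1.000 × 0.7568 = 0.7568.
Ratio = 1.693/0.7568 ≈ 2.24.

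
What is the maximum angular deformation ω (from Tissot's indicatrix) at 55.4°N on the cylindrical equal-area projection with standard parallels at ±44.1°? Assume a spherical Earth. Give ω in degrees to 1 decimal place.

26.7°

A cylindrical equal-area projection with standard parallel φ₀ has meridian scale h = cos φ / cos φ₀ and parallel scale k = cos φ₀ / cos φ (so areas are preserved, h·k = 1).
At 55.4°: h = 0.7907, k = 1.265; principal scales a = 1.265, b = 0.7907.
sin(ω/2) = (a − b)/(a + b) = 0.4739/2.055 = 0.2306, so ω = 2 arcsin(0.2306) ≈ 26.7°.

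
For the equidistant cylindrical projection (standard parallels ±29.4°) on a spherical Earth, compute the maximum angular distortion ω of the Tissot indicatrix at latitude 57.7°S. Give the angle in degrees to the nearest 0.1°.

With standard parallel φ₀ = 29.4°, the equirectangular projection gives x = Rλ cos φ₀, y = Rφ, so h = 1 and k = cos 29.4° / cos φ.
At 57.7°: h = 1.000, k = 1.630; principal scales a = 1.630, b = 1.000.
sin(ω/2) = (a − b)/(a + b) = 0.6304/2.630 = 0.2397, so ω = 2 arcsin(0.2397) ≈ 27.7°.

27.7°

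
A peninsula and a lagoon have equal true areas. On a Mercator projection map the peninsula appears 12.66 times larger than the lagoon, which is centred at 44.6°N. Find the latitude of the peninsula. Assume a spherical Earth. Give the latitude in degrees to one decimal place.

78.5°

For equal true areas on Mercator, apparent areas scale as sec²φ, so the ratio is cos²φ₂ / cos²φ₁.
cos²φ₂ / cos²φ₁ = 12.66  ⇒  cos φ₁ = cos 44.6° / √12.66 = 0.7120/3.558 = 0.2001.
φ₁ = arccos(0.2001) ≈ 78.5°.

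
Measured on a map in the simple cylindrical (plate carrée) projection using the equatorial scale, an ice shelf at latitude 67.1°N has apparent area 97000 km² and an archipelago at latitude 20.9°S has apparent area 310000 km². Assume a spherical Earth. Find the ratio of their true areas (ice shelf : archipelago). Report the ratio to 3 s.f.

On the plate carrée, areal scale = h·k = 1 × sec φ, so true area = apparent × cos φ.
True area of ice shelf: 97000 × cos(67.1°) = 97000 × 0.3891 = 37750 km².
True area of archipelago: 310000 × cos(20.9°) = 310000 × 0.9342 = 289600 km².
Ratio = 37750 / 289600 ≈ 0.130.

0.130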